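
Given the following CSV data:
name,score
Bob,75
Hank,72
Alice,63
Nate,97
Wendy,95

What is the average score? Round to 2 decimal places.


Scores: 75, 72, 63, 97, 95
Sum = 402
Count = 5
Average = 402 / 5 = 80.40

ANSWER: 80.40


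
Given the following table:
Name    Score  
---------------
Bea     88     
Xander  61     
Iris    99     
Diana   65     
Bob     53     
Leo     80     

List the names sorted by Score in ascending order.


Sorting by Score (ascending):
  Bob: 53
  Xander: 61
  Diana: 65
  Leo: 80
  Bea: 88
  Iris: 99


ANSWER: Bob, Xander, Diana, Leo, Bea, Iris


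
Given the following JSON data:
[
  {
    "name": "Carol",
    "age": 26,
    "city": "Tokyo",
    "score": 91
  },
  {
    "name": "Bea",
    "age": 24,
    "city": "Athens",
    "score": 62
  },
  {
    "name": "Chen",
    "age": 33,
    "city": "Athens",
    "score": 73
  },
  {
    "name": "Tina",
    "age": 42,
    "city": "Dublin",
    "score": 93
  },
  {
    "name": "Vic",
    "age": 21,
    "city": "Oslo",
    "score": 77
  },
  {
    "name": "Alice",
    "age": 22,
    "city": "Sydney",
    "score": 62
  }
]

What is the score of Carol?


Looking up record where name = Carol
Record index: 0
Field 'score' = 91

ANSWER: 91


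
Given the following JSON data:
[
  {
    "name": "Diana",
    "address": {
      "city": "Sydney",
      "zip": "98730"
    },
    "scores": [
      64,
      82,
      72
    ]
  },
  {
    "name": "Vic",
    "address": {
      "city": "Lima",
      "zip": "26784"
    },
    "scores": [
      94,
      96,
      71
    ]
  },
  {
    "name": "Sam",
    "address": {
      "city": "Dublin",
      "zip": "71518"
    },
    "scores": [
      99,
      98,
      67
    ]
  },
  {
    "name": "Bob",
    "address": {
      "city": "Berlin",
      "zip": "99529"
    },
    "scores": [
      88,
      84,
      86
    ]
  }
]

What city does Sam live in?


Path: records[2].address.city
Value: Dublin

ANSWER: Dublin


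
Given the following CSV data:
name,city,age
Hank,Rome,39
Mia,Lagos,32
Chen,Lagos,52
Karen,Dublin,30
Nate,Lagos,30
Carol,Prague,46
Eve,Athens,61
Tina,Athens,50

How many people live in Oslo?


Scanning city column for 'Oslo':
Total matches: 0

ANSWER: 0


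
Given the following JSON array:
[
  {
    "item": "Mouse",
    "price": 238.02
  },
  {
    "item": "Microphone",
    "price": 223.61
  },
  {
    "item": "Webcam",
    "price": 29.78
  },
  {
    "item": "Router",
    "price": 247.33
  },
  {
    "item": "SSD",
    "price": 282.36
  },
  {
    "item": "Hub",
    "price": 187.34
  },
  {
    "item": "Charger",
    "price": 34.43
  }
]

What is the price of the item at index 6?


Array index 6 -> Charger
price = 34.43

ANSWER: 34.43


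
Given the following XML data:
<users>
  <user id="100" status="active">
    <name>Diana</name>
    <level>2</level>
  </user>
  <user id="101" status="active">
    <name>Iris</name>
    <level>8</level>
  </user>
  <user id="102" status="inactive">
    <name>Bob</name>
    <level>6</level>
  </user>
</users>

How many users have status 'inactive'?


Counting users with status='inactive':
  Bob (id=102) -> MATCH
Count: 1

ANSWER: 1


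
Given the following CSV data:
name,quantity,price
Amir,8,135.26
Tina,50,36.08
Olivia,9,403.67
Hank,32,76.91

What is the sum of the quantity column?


Values in 'quantity' column:
  Row 1: 8
  Row 2: 50
  Row 3: 9
  Row 4: 32
Sum = 8 + 50 + 9 + 32 = 99

ANSWER: 99


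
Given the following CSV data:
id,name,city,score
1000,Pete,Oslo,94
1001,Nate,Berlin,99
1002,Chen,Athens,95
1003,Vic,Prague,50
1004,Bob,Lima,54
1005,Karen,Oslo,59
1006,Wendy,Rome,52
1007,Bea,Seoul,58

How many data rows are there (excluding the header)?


Counting rows (excluding header):
Header: id,name,city,score
Data rows: 8

ANSWER: 8


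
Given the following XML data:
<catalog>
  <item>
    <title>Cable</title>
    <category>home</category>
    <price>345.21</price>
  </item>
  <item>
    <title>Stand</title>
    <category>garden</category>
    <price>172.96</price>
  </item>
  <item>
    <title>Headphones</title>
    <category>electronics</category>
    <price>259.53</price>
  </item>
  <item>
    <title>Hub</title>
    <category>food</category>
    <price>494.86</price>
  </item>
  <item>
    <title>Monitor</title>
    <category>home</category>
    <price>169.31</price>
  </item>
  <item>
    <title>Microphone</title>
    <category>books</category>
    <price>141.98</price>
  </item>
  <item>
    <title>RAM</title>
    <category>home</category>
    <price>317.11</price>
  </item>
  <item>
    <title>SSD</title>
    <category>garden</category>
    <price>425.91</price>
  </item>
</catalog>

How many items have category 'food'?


Scanning <item> elements for <category>food</category>:
  Item 4: Hub -> MATCH
Count: 1

ANSWER: 1


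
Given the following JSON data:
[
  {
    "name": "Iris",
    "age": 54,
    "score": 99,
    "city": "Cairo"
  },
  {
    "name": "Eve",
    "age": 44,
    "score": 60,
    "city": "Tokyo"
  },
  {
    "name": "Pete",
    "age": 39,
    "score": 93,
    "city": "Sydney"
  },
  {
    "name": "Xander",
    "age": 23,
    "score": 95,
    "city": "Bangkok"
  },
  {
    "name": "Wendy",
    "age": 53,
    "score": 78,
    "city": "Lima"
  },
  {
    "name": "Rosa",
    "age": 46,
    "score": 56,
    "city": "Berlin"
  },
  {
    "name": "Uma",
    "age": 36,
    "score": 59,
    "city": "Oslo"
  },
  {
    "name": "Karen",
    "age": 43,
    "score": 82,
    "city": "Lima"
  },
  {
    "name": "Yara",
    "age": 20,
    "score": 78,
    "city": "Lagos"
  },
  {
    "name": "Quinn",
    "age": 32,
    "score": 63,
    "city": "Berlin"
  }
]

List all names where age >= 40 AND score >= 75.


Checking both conditions:
  Iris (age=54, score=99) -> YES
  Eve (age=44, score=60) -> no
  Pete (age=39, score=93) -> no
  Xander (age=23, score=95) -> no
  Wendy (age=53, score=78) -> YES
  Rosa (age=46, score=56) -> no
  Uma (age=36, score=59) -> no
  Karen (age=43, score=82) -> YES
  Yara (age=20, score=78) -> no
  Quinn (age=32, score=63) -> no


ANSWER: Iris, Wendy, Karen


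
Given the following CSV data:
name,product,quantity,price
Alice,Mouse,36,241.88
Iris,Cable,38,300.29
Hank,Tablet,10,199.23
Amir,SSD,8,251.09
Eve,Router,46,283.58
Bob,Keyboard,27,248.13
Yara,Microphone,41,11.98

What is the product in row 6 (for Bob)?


Row 6: Bob
Column 'product' = Keyboard

ANSWER: Keyboard


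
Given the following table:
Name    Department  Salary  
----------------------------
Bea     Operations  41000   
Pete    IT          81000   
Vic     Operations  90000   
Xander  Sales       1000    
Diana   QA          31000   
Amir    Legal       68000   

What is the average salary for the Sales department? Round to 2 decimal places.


Sales department members:
  Xander: 1000
Sum = 1000
Count = 1
Average = 1000 / 1 = 1000.00

ANSWER: 1000.00


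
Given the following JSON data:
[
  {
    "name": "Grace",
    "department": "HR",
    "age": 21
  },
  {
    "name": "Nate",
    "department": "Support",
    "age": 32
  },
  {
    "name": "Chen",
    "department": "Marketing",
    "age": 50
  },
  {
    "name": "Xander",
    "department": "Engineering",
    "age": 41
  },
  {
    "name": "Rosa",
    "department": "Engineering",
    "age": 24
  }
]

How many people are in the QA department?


Scanning records for department = QA
  No matches found
Count: 0

ANSWER: 0


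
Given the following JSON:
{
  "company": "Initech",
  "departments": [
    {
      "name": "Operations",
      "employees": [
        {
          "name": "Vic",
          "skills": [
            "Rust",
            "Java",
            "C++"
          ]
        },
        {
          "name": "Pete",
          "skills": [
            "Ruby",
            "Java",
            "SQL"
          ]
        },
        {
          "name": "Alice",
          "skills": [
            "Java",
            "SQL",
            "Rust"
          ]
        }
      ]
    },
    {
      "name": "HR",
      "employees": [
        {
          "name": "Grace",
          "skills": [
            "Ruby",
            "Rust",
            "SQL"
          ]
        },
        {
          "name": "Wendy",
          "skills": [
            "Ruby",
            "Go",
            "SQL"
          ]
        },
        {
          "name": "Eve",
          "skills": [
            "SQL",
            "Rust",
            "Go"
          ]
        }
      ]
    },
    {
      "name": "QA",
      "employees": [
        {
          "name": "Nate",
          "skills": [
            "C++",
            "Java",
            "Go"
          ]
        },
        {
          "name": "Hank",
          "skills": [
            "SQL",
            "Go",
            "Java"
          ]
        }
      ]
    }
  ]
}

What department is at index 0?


Path: departments[0].name
Value: Operations

ANSWER: Operations


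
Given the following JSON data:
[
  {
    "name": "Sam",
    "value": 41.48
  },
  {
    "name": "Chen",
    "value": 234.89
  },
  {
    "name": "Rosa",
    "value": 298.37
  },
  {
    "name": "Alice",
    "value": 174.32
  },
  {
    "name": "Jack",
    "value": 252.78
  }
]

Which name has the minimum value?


Comparing values:
  Sam: 41.48
  Chen: 234.89
  Rosa: 298.37
  Alice: 174.32
  Jack: 252.78
Minimum: Sam (41.48)

ANSWER: Sam


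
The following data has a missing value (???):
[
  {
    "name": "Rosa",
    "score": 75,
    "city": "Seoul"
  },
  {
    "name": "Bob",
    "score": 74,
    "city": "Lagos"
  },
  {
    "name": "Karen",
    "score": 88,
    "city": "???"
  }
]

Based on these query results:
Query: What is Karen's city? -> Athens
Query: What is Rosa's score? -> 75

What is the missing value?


The missing value is Karen's city
From query: Karen's city = Athens

ANSWER: Athens


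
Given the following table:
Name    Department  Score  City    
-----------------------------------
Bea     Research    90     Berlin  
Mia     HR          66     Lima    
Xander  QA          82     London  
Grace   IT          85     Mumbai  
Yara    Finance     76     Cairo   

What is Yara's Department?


Row 5: Yara
Department = Finance

ANSWER: Finance


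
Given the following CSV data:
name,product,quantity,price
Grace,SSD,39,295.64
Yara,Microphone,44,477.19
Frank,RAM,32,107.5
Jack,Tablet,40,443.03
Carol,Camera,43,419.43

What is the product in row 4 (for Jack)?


Row 4: Jack
Column 'product' = Tablet

ANSWER: Tablet


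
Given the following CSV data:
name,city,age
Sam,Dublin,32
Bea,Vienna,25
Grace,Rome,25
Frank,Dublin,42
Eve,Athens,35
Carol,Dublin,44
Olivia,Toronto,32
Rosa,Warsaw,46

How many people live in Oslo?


Scanning city column for 'Oslo':
Total matches: 0

ANSWER: 0


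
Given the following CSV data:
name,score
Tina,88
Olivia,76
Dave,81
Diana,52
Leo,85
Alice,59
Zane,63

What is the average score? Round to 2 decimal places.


Scores: 88, 76, 81, 52, 85, 59, 63
Sum = 504
Count = 7
Average = 504 / 7 = 72.00

ANSWER: 72.00


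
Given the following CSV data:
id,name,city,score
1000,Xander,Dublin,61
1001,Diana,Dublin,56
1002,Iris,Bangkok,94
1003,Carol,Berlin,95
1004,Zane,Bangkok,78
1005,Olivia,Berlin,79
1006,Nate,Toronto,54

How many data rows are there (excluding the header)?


Counting rows (excluding header):
Header: id,name,city,score
Data rows: 7

ANSWER: 7


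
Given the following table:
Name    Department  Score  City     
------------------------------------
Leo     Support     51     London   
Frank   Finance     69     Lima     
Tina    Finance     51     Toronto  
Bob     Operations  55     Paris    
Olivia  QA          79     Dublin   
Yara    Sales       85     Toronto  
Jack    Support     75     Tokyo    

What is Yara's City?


Row 6: Yara
City = Toronto

ANSWER: Toronto


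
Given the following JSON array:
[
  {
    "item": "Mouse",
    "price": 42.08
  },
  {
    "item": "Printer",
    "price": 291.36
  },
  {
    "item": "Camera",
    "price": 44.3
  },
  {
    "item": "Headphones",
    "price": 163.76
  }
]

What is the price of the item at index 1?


Array index 1 -> Printer
price = 291.36

ANSWER: 291.36


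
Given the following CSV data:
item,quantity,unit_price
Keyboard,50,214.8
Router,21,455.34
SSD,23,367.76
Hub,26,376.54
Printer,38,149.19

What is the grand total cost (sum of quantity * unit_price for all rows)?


Computing row totals:
  Keyboard: 50 * 214.8 = 10740.0
  Router: 21 * 455.34 = 9562.14
  SSD: 23 * 367.76 = 8458.48
  Hub: 26 * 376.54 = 9790.04
  Printer: 38 * 149.19 = 5669.22
Grand total = 10740.0 + 9562.14 + 8458.48 + 9790.04 + 5669.22 = 44219.88

ANSWER: 44219.88


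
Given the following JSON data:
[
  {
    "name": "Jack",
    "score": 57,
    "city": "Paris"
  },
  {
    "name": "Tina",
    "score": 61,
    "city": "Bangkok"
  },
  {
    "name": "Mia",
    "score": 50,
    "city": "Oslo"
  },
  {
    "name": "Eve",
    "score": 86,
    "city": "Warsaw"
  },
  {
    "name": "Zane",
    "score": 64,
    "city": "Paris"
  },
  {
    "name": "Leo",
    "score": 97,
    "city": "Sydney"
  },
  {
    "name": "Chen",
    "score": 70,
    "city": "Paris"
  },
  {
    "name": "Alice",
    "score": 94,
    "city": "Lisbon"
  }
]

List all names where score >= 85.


Filtering records where score >= 85:
  Jack (score=57) -> no
  Tina (score=61) -> no
  Mia (score=50) -> no
  Eve (score=86) -> YES
  Zane (score=64) -> no
  Leo (score=97) -> YES
  Chen (score=70) -> no
  Alice (score=94) -> YES


ANSWER: Eve, Leo, Alice


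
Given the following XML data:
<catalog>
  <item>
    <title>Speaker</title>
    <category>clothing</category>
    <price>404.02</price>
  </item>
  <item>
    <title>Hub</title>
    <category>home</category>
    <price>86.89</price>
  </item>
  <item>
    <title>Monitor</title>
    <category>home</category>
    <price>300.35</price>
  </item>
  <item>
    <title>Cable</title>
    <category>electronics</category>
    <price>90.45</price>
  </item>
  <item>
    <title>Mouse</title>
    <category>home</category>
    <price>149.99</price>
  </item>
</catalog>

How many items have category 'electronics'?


Scanning <item> elements for <category>electronics</category>:
  Item 4: Cable -> MATCH
Count: 1

ANSWER: 1


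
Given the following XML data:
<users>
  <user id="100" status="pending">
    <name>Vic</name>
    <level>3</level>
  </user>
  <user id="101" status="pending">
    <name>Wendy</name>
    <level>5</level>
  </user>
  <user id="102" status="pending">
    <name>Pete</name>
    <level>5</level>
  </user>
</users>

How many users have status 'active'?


Counting users with status='active':
Count: 0

ANSWER: 0


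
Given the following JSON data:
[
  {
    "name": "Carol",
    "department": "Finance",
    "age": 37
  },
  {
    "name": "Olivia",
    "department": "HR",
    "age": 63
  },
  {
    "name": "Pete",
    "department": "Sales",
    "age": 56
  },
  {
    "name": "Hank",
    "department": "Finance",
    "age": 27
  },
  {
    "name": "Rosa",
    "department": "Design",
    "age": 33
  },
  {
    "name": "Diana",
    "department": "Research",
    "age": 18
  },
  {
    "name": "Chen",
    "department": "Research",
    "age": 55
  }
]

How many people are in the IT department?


Scanning records for department = IT
  No matches found
Count: 0

ANSWER: 0


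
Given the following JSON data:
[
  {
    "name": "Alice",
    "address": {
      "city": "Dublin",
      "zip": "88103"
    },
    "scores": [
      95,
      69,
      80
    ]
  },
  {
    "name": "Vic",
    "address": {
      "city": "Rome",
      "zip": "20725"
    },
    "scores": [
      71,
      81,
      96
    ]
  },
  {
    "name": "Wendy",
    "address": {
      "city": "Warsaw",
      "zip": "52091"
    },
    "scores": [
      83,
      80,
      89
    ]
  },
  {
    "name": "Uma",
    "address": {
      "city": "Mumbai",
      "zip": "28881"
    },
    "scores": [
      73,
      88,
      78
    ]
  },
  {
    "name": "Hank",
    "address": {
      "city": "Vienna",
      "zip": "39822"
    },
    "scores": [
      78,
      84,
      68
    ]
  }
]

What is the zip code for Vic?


Path: records[1].address.zip
Value: 20725

ANSWER: 20725


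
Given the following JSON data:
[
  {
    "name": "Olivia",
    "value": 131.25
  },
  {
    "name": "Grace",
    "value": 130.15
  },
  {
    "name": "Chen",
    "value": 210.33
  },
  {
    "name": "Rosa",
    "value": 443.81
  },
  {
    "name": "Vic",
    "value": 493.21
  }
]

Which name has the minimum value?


Comparing values:
  Olivia: 131.25
  Grace: 130.15
  Chen: 210.33
  Rosa: 443.81
  Vic: 493.21
Minimum: Grace (130.15)

ANSWER: Grace


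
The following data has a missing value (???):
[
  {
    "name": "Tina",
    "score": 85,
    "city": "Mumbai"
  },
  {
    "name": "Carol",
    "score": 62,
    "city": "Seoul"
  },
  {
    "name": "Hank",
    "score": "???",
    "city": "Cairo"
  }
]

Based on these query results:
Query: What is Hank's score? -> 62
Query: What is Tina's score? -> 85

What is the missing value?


The missing value is Hank's score
From query: Hank's score = 62

ANSWER: 62


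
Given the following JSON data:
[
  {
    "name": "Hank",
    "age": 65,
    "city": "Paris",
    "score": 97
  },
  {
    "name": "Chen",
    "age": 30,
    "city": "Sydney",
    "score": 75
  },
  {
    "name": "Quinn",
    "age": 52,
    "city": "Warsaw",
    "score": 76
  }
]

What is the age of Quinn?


Looking up record where name = Quinn
Record index: 2
Field 'age' = 52

ANSWER: 52


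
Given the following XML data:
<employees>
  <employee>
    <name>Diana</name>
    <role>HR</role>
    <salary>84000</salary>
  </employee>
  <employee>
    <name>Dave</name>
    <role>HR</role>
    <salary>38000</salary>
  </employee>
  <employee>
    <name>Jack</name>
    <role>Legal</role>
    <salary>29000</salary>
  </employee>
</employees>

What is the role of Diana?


Searching for <employee> with <name>Diana</name>
Found at position 1
<role>HR</role>

ANSWER: HR


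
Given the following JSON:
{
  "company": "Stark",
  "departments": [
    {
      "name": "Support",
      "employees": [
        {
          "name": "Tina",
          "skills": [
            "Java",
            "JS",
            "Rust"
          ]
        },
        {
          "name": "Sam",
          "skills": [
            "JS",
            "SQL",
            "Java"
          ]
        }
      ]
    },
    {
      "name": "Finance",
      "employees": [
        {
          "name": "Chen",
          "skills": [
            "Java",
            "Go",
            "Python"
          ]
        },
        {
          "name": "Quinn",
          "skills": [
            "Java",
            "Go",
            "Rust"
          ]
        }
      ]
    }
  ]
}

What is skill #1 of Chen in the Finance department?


Path: departments[1].employees[0].skills[0]
Value: Java

ANSWER: Java


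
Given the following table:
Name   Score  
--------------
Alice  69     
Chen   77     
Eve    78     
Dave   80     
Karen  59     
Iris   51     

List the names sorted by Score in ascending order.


Sorting by Score (ascending):
  Iris: 51
  Karen: 59
  Alice: 69
  Chen: 77
  Eve: 78
  Dave: 80


ANSWER: Iris, Karen, Alice, Chen, Eve, Dave


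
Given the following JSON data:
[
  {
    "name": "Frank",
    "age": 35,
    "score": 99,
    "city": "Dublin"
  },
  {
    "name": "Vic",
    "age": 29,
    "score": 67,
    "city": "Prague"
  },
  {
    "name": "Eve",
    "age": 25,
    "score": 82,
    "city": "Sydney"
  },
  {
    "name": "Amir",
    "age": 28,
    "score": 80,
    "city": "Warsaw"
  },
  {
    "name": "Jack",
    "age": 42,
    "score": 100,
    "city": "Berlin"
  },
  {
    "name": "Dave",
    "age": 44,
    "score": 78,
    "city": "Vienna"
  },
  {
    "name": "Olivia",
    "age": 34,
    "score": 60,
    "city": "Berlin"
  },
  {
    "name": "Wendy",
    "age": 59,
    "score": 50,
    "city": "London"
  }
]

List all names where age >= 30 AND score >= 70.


Checking both conditions:
  Frank (age=35, score=99) -> YES
  Vic (age=29, score=67) -> no
  Eve (age=25, score=82) -> no
  Amir (age=28, score=80) -> no
  Jack (age=42, score=100) -> YES
  Dave (age=44, score=78) -> YES
  Olivia (age=34, score=60) -> no
  Wendy (age=59, score=50) -> no


ANSWER: Frank, Jack, Dave


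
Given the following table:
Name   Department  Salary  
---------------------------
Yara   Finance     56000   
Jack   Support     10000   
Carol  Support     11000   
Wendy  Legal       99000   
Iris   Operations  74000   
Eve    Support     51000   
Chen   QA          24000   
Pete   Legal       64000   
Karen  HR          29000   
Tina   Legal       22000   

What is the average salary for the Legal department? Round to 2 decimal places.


Legal department members:
  Wendy: 99000
  Pete: 64000
  Tina: 22000
Sum = 185000
Count = 3
Average = 185000 / 3 = 61666.67

ANSWER: 61666.67


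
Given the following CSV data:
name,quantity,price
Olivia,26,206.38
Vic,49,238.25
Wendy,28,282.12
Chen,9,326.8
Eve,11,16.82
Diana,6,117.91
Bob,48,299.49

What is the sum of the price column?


Values in 'price' column:
  Row 1: 206.38
  Row 2: 238.25
  Row 3: 282.12
  Row 4: 326.8
  Row 5: 16.82
  Row 6: 117.91
  Row 7: 299.49
Sum = 206.38 + 238.25 + 282.12 + 326.8 + 16.82 + 117.91 + 299.49 = 1487.77

ANSWER: 1487.77


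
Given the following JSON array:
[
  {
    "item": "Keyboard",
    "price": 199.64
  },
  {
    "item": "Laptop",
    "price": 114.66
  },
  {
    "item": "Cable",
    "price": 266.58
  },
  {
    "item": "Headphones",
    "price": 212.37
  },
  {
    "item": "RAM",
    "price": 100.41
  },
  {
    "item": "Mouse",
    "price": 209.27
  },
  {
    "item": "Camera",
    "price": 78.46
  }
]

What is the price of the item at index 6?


Array index 6 -> Camera
price = 78.46

ANSWER: 78.46


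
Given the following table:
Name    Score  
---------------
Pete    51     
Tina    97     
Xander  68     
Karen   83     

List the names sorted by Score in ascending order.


Sorting by Score (ascending):
  Pete: 51
  Xander: 68
  Karen: 83
  Tina: 97


ANSWER: Pete, Xander, Karen, Tina


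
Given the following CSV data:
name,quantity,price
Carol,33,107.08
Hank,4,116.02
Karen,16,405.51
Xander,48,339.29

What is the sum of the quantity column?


Values in 'quantity' column:
  Row 1: 33
  Row 2: 4
  Row 3: 16
  Row 4: 48
Sum = 33 + 4 + 16 + 48 = 101

ANSWER: 101


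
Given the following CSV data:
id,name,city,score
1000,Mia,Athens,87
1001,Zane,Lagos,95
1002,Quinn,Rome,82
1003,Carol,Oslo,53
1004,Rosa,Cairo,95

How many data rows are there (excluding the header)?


Counting rows (excluding header):
Header: id,name,city,score
Data rows: 5

ANSWER: 5


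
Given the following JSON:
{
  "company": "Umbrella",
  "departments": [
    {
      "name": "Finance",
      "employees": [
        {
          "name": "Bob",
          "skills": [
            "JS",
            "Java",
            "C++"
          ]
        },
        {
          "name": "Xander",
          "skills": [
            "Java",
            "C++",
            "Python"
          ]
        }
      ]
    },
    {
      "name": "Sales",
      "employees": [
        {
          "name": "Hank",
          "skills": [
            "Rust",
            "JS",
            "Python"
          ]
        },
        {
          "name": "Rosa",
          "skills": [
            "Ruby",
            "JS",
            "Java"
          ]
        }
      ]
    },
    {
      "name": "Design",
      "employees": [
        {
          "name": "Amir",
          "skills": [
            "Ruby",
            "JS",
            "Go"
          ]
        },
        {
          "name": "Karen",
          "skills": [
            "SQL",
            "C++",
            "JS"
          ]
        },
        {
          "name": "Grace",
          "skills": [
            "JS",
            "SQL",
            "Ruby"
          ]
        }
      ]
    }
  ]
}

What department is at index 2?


Path: departments[2].name
Value: Design

ANSWER: Design


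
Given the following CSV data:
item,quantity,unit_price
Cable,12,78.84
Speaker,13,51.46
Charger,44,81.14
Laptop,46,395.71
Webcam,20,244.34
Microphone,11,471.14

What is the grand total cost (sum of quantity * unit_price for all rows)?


Computing row totals:
  Cable: 12 * 78.84 = 946.08
  Speaker: 13 * 51.46 = 668.98
  Charger: 44 * 81.14 = 3570.16
  Laptop: 46 * 395.71 = 18202.66
  Webcam: 20 * 244.34 = 4886.8
  Microphone: 11 * 471.14 = 5182.54
Grand total = 946.08 + 668.98 + 3570.16 + 18202.66 + 4886.8 + 5182.54 = 33457.22

ANSWER: 33457.22


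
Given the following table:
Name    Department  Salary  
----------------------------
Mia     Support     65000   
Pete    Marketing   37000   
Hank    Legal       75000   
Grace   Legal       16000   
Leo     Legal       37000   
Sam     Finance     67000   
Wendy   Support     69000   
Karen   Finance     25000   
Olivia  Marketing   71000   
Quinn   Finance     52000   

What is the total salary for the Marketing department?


Marketing department members:
  Pete: 37000
  Olivia: 71000
Total = 37000 + 71000 = 108000

ANSWER: 108000


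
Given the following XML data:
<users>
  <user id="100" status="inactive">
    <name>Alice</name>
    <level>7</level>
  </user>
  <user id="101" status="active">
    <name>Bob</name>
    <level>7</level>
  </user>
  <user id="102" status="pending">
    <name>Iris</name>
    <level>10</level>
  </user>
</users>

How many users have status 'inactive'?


Counting users with status='inactive':
  Alice (id=100) -> MATCH
Count: 1

ANSWER: 1


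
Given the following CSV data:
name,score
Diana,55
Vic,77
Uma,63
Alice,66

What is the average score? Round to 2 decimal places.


Scores: 55, 77, 63, 66
Sum = 261
Count = 4
Average = 261 / 4 = 65.25

ANSWER: 65.25


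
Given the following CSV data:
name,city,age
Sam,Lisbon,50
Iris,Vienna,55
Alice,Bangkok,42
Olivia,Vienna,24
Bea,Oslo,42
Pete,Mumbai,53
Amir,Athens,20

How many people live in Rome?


Scanning city column for 'Rome':
Total matches: 0

ANSWER: 0


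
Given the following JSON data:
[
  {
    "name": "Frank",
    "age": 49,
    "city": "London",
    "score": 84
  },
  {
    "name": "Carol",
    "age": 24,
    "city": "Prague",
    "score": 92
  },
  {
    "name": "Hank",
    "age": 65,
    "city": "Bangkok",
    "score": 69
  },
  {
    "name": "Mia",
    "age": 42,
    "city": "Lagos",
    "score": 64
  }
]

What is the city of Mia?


Looking up record where name = Mia
Record index: 3
Field 'city' = Lagos

ANSWER: Lagos


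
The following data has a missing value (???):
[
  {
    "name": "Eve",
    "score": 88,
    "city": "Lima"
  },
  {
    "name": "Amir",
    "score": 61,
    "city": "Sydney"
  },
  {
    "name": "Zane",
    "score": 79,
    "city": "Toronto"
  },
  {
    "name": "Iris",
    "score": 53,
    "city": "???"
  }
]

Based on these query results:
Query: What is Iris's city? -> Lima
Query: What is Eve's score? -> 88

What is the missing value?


The missing value is Iris's city
From query: Iris's city = Lima

ANSWER: Lima


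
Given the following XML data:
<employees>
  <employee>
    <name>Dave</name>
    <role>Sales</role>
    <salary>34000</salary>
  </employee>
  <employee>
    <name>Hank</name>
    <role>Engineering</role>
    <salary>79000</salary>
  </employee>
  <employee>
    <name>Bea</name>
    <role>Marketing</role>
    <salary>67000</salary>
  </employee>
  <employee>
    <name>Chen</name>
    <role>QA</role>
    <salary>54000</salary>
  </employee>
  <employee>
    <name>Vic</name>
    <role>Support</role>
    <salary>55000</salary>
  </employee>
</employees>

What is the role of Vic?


Searching for <employee> with <name>Vic</name>
Found at position 5
<role>Support</role>

ANSWER: Support


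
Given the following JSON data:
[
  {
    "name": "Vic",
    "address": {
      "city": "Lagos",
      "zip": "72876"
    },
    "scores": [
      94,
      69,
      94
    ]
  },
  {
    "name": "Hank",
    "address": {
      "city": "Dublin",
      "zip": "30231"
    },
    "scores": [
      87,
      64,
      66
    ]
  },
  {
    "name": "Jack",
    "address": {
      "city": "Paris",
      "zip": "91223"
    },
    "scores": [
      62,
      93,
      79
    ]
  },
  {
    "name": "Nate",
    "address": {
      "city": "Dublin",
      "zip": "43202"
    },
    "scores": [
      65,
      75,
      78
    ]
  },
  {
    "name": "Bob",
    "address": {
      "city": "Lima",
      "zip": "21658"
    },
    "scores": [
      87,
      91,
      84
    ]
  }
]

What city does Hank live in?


Path: records[1].address.city
Value: Dublin

ANSWER: Dublin


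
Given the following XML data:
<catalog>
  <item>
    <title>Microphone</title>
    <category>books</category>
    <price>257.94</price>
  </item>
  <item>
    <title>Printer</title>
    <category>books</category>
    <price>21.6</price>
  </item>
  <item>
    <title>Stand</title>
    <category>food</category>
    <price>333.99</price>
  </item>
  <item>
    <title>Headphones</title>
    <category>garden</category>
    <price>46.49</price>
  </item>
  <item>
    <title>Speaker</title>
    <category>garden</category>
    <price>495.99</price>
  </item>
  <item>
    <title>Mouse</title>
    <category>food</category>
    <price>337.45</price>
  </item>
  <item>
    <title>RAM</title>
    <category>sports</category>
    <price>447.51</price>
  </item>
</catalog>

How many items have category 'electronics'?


Scanning <item> elements for <category>electronics</category>:
Count: 0

ANSWER: 0


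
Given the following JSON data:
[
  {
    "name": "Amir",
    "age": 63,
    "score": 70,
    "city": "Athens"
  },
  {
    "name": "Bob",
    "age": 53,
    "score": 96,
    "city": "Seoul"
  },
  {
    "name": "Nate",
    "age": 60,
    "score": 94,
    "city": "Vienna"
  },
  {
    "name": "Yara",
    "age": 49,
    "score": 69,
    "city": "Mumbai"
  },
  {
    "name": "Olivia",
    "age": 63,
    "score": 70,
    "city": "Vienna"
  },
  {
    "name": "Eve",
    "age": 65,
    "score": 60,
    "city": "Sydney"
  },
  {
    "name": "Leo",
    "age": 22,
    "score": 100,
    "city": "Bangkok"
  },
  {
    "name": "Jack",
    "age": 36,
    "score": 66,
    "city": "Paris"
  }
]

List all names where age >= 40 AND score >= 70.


Checking both conditions:
  Amir (age=63, score=70) -> YES
  Bob (age=53, score=96) -> YES
  Nate (age=60, score=94) -> YES
  Yara (age=49, score=69) -> no
  Olivia (age=63, score=70) -> YES
  Eve (age=65, score=60) -> no
  Leo (age=22, score=100) -> no
  Jack (age=36, score=66) -> no


ANSWER: Amir, Bob, Nate, Olivia


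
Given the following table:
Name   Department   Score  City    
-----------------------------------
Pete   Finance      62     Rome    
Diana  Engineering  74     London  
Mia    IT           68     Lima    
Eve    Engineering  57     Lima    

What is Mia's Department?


Row 3: Mia
Department = IT

ANSWER: IT


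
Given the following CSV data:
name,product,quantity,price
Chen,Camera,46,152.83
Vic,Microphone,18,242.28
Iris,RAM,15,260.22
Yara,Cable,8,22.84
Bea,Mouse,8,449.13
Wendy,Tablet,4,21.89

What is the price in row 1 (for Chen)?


Row 1: Chen
Column 'price' = 152.83

ANSWER: 152.83


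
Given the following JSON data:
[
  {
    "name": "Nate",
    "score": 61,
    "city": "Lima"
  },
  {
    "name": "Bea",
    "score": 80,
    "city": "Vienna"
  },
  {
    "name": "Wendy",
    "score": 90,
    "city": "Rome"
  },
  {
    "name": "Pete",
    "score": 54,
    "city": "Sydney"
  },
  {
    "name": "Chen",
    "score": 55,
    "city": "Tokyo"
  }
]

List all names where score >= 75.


Filtering records where score >= 75:
  Nate (score=61) -> no
  Bea (score=80) -> YES
  Wendy (score=90) -> YES
  Pete (score=54) -> no
  Chen (score=55) -> no


ANSWER: Bea, Wendy


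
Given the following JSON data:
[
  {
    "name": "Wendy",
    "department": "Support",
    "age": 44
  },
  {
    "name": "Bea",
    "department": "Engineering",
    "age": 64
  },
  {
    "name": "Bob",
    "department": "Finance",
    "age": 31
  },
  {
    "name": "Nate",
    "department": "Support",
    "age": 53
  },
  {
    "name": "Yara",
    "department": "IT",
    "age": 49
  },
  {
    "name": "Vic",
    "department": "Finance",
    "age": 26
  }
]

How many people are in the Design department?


Scanning records for department = Design
  No matches found
Count: 0

ANSWER: 0


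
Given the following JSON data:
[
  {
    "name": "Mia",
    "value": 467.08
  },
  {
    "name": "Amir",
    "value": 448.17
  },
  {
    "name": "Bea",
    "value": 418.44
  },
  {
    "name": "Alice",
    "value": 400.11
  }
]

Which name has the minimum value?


Comparing values:
  Mia: 467.08
  Amir: 448.17
  Bea: 418.44
  Alice: 400.11
Minimum: Alice (400.11)

ANSWER: Alice


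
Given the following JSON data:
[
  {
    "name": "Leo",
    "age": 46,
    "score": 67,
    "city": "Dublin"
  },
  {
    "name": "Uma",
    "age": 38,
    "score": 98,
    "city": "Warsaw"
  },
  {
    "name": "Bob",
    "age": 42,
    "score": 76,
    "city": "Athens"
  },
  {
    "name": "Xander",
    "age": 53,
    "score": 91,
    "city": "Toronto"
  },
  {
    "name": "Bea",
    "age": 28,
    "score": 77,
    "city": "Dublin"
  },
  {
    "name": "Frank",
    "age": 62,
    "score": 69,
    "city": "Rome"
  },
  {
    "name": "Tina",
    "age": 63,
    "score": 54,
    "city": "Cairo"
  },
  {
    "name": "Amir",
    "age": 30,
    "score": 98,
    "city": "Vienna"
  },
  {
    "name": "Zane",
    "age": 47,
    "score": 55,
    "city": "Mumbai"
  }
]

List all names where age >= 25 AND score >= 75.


Checking both conditions:
  Leo (age=46, score=67) -> no
  Uma (age=38, score=98) -> YES
  Bob (age=42, score=76) -> YES
  Xander (age=53, score=91) -> YES
  Bea (age=28, score=77) -> YES
  Frank (age=62, score=69) -> no
  Tina (age=63, score=54) -> no
  Amir (age=30, score=98) -> YES
  Zane (age=47, score=55) -> no


ANSWER: Uma, Bob, Xander, Bea, Amir


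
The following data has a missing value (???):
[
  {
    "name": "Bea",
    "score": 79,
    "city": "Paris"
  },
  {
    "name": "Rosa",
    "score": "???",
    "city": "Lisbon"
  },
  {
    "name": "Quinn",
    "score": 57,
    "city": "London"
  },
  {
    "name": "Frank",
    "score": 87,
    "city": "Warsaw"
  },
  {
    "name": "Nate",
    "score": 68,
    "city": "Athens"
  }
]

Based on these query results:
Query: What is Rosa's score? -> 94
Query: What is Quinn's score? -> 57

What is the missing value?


The missing value is Rosa's score
From query: Rosa's score = 94

ANSWER: 94


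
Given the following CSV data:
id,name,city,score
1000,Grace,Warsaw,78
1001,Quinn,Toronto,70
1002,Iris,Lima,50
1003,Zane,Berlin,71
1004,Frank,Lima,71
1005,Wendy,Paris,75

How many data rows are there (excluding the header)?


Counting rows (excluding header):
Header: id,name,city,score
Data rows: 6

ANSWER: 6


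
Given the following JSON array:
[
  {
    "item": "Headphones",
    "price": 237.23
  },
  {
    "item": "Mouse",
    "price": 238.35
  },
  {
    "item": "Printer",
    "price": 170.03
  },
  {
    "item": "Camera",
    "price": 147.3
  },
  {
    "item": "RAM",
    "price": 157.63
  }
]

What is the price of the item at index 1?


Array index 1 -> Mouse
price = 238.35

ANSWER: 238.35


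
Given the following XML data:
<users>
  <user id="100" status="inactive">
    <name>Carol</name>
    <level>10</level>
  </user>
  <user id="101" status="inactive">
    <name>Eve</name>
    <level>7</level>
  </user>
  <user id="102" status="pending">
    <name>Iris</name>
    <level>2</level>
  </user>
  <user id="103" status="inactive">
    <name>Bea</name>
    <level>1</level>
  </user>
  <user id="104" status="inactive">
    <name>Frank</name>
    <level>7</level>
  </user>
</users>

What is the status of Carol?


Finding user with name = Carol
user id="100" status="inactive"

ANSWER: inactive


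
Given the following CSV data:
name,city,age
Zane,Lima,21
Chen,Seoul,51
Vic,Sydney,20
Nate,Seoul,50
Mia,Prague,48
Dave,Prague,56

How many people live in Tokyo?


Scanning city column for 'Tokyo':
Total matches: 0

ANSWER: 0


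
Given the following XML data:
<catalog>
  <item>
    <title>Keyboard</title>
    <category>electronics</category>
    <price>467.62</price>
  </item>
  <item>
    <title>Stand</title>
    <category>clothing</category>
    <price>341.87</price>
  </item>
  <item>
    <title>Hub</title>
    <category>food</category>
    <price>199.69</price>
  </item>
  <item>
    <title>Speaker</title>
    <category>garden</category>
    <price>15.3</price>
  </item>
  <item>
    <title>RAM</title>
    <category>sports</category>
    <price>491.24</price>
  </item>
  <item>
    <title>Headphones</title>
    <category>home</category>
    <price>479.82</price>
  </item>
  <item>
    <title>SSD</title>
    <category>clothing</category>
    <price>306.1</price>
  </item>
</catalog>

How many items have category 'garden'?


Scanning <item> elements for <category>garden</category>:
  Item 4: Speaker -> MATCH
Count: 1

ANSWER: 1


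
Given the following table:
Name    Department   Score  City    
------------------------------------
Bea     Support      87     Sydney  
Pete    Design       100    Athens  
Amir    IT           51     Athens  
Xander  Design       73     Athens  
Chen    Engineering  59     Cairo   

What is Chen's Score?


Row 5: Chen
Score = 59

ANSWER: 59


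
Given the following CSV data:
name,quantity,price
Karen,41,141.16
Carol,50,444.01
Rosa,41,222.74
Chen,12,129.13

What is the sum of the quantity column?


Values in 'quantity' column:
  Row 1: 41
  Row 2: 50
  Row 3: 41
  Row 4: 12
Sum = 41 + 50 + 41 + 12 = 144

ANSWER: 144


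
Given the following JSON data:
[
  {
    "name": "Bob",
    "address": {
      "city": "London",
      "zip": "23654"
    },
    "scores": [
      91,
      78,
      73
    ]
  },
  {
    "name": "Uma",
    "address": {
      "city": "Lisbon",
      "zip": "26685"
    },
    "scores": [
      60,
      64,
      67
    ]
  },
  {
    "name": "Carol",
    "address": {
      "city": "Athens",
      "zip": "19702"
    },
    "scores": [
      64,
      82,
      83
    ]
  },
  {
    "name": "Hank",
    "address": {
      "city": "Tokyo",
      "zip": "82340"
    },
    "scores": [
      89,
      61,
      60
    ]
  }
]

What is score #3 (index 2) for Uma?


Path: records[1].scores[2]
Value: 67

ANSWER: 67


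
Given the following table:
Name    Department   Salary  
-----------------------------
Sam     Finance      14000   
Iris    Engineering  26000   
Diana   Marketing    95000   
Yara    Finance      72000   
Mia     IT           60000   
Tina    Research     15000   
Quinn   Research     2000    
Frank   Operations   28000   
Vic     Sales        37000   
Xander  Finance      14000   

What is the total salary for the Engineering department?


Engineering department members:
  Iris: 26000
Total = 26000 = 26000

ANSWER: 26000


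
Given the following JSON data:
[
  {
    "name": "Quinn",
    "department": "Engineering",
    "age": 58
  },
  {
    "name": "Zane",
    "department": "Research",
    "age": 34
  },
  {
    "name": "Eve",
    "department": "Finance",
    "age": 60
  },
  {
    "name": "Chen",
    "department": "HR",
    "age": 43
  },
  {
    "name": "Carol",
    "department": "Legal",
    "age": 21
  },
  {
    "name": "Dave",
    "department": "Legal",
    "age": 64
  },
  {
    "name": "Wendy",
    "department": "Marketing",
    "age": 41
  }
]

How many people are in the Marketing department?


Scanning records for department = Marketing
  Record 6: Wendy
Count: 1

ANSWER: 1


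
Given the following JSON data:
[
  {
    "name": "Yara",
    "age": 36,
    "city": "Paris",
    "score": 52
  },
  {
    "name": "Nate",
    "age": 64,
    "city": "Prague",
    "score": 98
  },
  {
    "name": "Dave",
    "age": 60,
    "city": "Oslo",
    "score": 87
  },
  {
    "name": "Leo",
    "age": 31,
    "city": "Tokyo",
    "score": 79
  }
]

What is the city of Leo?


Looking up record where name = Leo
Record index: 3
Field 'city' = Tokyo

ANSWER: Tokyo


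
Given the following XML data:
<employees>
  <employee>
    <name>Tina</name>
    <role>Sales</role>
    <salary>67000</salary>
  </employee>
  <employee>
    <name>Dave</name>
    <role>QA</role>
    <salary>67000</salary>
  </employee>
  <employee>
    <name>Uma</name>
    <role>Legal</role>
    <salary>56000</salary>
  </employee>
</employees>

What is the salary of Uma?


Searching for <employee> with <name>Uma</name>
Found at position 3
<salary>56000</salary>

ANSWER: 56000
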